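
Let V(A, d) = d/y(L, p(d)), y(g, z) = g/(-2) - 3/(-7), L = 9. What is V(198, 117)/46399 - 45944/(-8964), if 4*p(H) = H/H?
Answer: 10124615780/1975623021 ≈ 5.1248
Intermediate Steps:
p(H) = ¼ (p(H) = (H/H)/4 = (¼)*1 = ¼)
y(g, z) = 3/7 - g/2 (y(g, z) = g*(-½) - 3*(-⅐) = -g/2 + 3/7 = 3/7 - g/2)
V(A, d) = -14*d/57 (V(A, d) = d/(3/7 - ½*9) = d/(3/7 - 9/2) = d/(-57/14) = d*(-14/57) = -14*d/57)
V(198, 117)/46399 - 45944/(-8964) = -14/57*117/46399 - 45944/(-8964) = -546/19*1/46399 - 45944*(-1/8964) = -546/881581 + 11486/2241 = 10124615780/1975623021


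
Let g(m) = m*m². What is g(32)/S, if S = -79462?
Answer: -16384/39731 ≈ -0.41237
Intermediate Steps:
g(m) = m³
g(32)/S = 32³/(-79462) = 32768*(-1/79462) = -16384/39731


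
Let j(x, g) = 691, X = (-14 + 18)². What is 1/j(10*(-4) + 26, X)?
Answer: 1/691 ≈ 0.0014472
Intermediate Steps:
X = 16 (X = 4² = 16)
1/j(10*(-4) + 26, X) = 1/691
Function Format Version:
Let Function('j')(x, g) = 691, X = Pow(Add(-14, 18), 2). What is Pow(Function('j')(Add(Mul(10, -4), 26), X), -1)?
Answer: Rational(1, 691) ≈ 0.0014472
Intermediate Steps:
X = 16 (X = Pow(4, 2) = 16)
Pow(Function('j')(Add(Mul(10, -4), 26), X), -1) = Pow(691, -1) = Rational(1, 691)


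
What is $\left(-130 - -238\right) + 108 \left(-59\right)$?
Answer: $-6264$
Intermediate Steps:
$\left(-130 - -238\right) + 108 \left(-59\right) = \left(-130 + 238\right) - 6372 = 108 - 6372 = -6264$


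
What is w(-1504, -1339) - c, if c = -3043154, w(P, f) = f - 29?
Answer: 3041786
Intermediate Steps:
w(P, f) = -29 + f
w(-1504, -1339) - c = (-29 - 1339) - 1*(-3043154) = -1368 + 3043154 = 3041786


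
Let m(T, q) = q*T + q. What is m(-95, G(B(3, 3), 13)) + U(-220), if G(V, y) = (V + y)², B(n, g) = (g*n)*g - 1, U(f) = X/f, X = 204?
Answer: -7863621/55 ≈ -1.4298e+5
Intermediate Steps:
U(f) = 204/f
B(n, g) = -1 + n*g² (B(n, g) = n*g² - 1 = -1 + n*g²)
m(T, q) = q + T*q (m(T, q) = T*q + q = q + T*q)
m(-95, G(B(3, 3), 13)) + U(-220) = ((-1 + 3*3²) + 13)²*(1 - 95) + 204/(-220) = ((-1 + 3*9) + 13)²*(-94) + 204*(-1/220) = ((-1 + 27) + 13)²*(-94) - 51/55 = (26 + 13)²*(-94) - 51/55 = 39²*(-94) - 51/55 = 1521*(-94) - 51/55 = -142974 - 51/55 = -7863621/55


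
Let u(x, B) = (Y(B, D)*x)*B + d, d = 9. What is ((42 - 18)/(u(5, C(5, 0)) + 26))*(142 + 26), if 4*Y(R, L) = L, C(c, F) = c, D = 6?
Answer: 8064/145 ≈ 55.614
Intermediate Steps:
Y(R, L) = L/4
u(x, B) = 9 + 3*B*x/2 (u(x, B) = (((1/4)*6)*x)*B + 9 = (3*x/2)*B + 9 = 3*B*x/2 + 9 = 9 + 3*B*x/2)
((42 - 18)/(u(5, C(5, 0)) + 26))*(142 + 26) = ((42 - 18)/((9 + (3/2)*5*5) + 26))*(142 + 26) = (24/((9 + 75/2) + 26))*168 = (24/(93/2 + 26))*168 = (24/(145/2))*168 = (24*(2/145))*168 = (48/145)*168 = 8064/145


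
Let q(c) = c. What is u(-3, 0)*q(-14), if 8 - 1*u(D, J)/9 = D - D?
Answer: -1008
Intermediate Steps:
u(D, J) = 72 (u(D, J) = 72 - 9*(D - D) = 72 - 9*0 = 72 + 0 = 72)
u(-3, 0)*q(-14) = 72*(-14) = -1008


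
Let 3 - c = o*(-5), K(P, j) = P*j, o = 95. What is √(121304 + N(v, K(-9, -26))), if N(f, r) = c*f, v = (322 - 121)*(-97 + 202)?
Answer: √10209494 ≈ 3195.2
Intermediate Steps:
v = 21105 (v = 201*105 = 21105)
c = 478 (c = 3 - 95*(-5) = 3 - 1*(-475) = 3 + 475 = 478)
N(f, r) = 478*f
√(121304 + N(v, K(-9, -26))) = √(121304 + 478*21105) = √(121304 + 10088190) = √10209494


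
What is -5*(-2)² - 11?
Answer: -31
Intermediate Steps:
-5*(-2)² - 11 = -5*4 - 11 = -20 - 11 = -31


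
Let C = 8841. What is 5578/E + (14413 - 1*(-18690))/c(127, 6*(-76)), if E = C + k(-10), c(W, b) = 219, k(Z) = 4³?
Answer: 296003797/1950195 ≈ 151.78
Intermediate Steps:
k(Z) = 64
E = 8905 (E = 8841 + 64 = 8905)
5578/E + (14413 - 1*(-18690))/c(127, 6*(-76)) = 5578/8905 + (14413 - 1*(-18690))/219 = 5578*(1/8905) + (14413 + 18690)*(1/219) = 5578/8905 + 33103*(1/219) = 5578/8905 + 33103/219 = 296003797/1950195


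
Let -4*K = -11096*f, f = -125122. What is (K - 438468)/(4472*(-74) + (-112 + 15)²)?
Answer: 347526896/321519 ≈ 1080.9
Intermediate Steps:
K = -347088428 (K = -(-2774)/(1/(-125122)) = -(-2774)/(-1/125122) = -(-2774)*(-125122) = -¼*1388353712 = -347088428)
(K - 438468)/(4472*(-74) + (-112 + 15)²) = (-347088428 - 438468)/(4472*(-74) + (-112 + 15)²) = -347526896/(-330928 + (-97)²) = -347526896/(-330928 + 9409) = -347526896/(-321519) = -347526896*(-1/321519) = 347526896/321519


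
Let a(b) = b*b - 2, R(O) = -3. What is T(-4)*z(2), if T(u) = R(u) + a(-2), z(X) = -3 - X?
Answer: 5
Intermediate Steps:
a(b) = -2 + b**2 (a(b) = b**2 - 2 = -2 + b**2)
T(u) = -1 (T(u) = -3 + (-2 + (-2)**2) = -3 + (-2 + 4) = -3 + 2 = -1)
T(-4)*z(2) = -(-3 - 1*2) = -(-3 - 2) = -1*(-5) = 5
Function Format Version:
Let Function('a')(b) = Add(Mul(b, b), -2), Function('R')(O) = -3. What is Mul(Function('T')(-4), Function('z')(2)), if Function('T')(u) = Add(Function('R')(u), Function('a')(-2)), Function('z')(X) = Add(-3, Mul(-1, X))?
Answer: 5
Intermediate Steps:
Function('a')(b) = Add(-2, Pow(b, 2)) (Function('a')(b) = Add(Pow(b, 2), -2) = Add(-2, Pow(b, 2)))
Function('T')(u) = -1 (Function('T')(u) = Add(-3, Add(-2, Pow(-2, 2))) = Add(-3, Add(-2, 4)) = Add(-3, 2) = -1)
Mul(Function('T')(-4), Function('z')(2)) = Mul(-1, Add(-3, Mul(-1, 2))) = Mul(-1, Add(-3, -2)) = Mul(-1, -5) = 5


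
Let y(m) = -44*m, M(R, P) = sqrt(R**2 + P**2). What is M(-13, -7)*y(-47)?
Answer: 2068*sqrt(218) ≈ 30534.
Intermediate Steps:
M(R, P) = sqrt(P**2 + R**2)
M(-13, -7)*y(-47) = sqrt((-7)**2 + (-13)**2)*(-44*(-47)) = sqrt(49 + 169)*2068 = sqrt(218)*2068 = 2068*sqrt(218)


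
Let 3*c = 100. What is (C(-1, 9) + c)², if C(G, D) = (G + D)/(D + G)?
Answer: 10609/9 ≈ 1178.8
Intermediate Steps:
c = 100/3 (c = (⅓)*100 = 100/3 ≈ 33.333)
C(G, D) = 1 (C(G, D) = (D + G)/(D + G) = 1)
(C(-1, 9) + c)² = (1 + 100/3)² = (103/3)² = 10609/9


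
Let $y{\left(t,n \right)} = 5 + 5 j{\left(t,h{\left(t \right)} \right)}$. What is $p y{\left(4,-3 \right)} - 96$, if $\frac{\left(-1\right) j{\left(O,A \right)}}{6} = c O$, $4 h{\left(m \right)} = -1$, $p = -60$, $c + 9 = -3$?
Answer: $-86796$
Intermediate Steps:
$c = -12$ ($c = -9 - 3 = -12$)
$h{\left(m \right)} = - \frac{1}{4}$ ($h{\left(m \right)} = \frac{1}{4} \left(-1\right) = - \frac{1}{4}$)
$j{\left(O,A \right)} = 72 O$ ($j{\left(O,A \right)} = - 6 \left(- 12 O\right) = 72 O$)
$y{\left(t,n \right)} = 5 + 360 t$ ($y{\left(t,n \right)} = 5 + 5 \cdot 72 t = 5 + 360 t$)
$p y{\left(4,-3 \right)} - 96 = - 60 \left(5 + 360 \cdot 4\right) - 96 = - 60 \left(5 + 1440\right) - 96 = \left(-60\right) 1445 - 96 = -86700 - 96 = -86796$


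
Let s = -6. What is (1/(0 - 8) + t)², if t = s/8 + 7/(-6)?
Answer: 2401/576 ≈ 4.1684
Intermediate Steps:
t = -23/12 (t = -6/8 + 7/(-6) = -6*⅛ + 7*(-⅙) = -¾ - 7/6 = -23/12 ≈ -1.9167)
(1/(0 - 8) + t)² = (1/(0 - 8) - 23/12)² = (1/(-8) - 23/12)² = (-⅛ - 23/12)² = (-49/24)² = 2401/576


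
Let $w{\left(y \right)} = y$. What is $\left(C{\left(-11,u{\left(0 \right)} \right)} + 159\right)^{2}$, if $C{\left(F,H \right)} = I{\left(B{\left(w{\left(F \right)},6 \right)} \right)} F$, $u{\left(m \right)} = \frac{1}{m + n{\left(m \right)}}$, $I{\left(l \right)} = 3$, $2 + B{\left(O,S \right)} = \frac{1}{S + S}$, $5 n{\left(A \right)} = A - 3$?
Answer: $15876$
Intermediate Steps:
$n{\left(A \right)} = - \frac{3}{5} + \frac{A}{5}$ ($n{\left(A \right)} = \frac{A - 3}{5} = \frac{-3 + A}{5} = - \frac{3}{5} + \frac{A}{5}$)
$B{\left(O,S \right)} = -2 + \frac{1}{2 S}$ ($B{\left(O,S \right)} = -2 + \frac{1}{S + S} = -2 + \frac{1}{2 S}$)
$u{\left(m \right)} = \frac{1}{- \frac{3}{5} + \frac{6 m}{5}}$ ($u{\left(m \right)} = \frac{1}{m + \left(- \frac{3}{5} + \frac{m}{5}\right)} = \frac{1}{- \frac{3}{5} + \frac{6 m}{5}}$)
$C{\left(F,H \right)} = 3 F$
$\left(C{\left(-11,u{\left(0 \right)} \right)} + 159\right)^{2} = \left(3 \left(-11\right) + 159\right)^{2} = \left(-33 + 159\right)^{2} = 126^{2} = 15876$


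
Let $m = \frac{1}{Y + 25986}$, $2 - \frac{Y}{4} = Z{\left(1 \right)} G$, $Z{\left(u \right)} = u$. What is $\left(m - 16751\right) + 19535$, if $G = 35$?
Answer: $\frac{71977537}{25854} \approx 2784.0$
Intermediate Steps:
$Y = -132$ ($Y = 8 - 4 \cdot 1 \cdot 35 = 8 - 140 = -132$)
$m = \frac{1}{25854}$ ($m = \frac{1}{-132 + 25986} = \frac{1}{25854} \approx 3.8679 \cdot 10^{-5}$)
$\left(m - 16751\right) + 19535 = \left(\frac{1}{25854} - 16751\right) + 19535 = - \frac{433080353}{25854} + 19535 = \frac{71977537}{25854}$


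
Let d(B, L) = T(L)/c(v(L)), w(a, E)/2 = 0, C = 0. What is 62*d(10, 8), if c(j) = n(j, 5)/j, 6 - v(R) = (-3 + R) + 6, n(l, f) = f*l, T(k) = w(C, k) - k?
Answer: -496/5 ≈ -99.200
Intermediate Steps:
w(a, E) = 0 (w(a, E) = 2*0 = 0)
T(k) = -k (T(k) = 0 - k = -k)
v(R) = 3 - R (v(R) = 6 - ((-3 + R) + 6) = 6 - (3 + R) = 6 + (-3 - R) = 3 - R)
c(j) = 5 (c(j) = (5*j)/j = 5)
d(B, L) = -L/5
62*d(10, 8) = 62*(-⅕*8) = 62*(-8/5) = -496/5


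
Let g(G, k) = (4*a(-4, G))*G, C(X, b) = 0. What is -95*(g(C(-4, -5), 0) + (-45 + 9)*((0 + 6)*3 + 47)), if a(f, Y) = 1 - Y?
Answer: 222300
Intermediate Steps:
g(G, k) = G*(4 - 4*G) (g(G, k) = (4*(1 - G))*G = (4 - 4*G)*G = G*(4 - 4*G))
-95*(g(C(-4, -5), 0) + (-45 + 9)*((0 + 6)*3 + 47)) = -95*(4*0*(1 - 1*0) + (-45 + 9)*((0 + 6)*3 + 47)) = -95*(4*0*(1 + 0) - 36*(6*3 + 47)) = -95*(4*0*1 - 36*(18 + 47)) = -95*(0 - 36*65) = -95*(0 - 2340) = -95*(-2340) = 222300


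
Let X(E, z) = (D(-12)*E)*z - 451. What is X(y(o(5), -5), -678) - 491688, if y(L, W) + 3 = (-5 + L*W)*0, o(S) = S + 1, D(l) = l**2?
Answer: -199243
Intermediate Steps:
o(S) = 1 + S
y(L, W) = -3 (y(L, W) = -3 + (-5 + L*W)*0 = -3 + 0 = -3)
X(E, z) = -451 + 144*E*z (X(E, z) = ((-12)**2*E)*z - 451 = (144*E)*z - 451 = 144*E*z - 451 = -451 + 144*E*z)
X(y(o(5), -5), -678) - 491688 = (-451 + 144*(-3)*(-678)) - 491688 = (-451 + 292896) - 491688 = 292445 - 491688 = -199243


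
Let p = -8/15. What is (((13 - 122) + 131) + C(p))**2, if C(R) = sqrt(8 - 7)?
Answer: 529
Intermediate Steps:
p = -8/15 (p = -8*1/15 = -8/15 ≈ -0.53333)
C(R) = 1 (C(R) = sqrt(1) = 1)
(((13 - 122) + 131) + C(p))**2 = (((13 - 122) + 131) + 1)**2 = ((-109 + 131) + 1)**2 = (22 + 1)**2 = 23**2 = 529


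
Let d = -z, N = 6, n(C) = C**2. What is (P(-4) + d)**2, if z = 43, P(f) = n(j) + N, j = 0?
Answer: 1369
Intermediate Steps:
P(f) = 6 (P(f) = 0**2 + 6 = 0 + 6 = 6)
d = -43 (d = -1*43 = -43)
(P(-4) + d)**2 = (6 - 43)**2 = (-37)**2 = 1369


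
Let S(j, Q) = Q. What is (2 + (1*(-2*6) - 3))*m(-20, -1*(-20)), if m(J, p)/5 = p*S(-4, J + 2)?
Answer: 23400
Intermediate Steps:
m(J, p) = 5*p*(2 + J) (m(J, p) = 5*(p*(J + 2)) = 5*(p*(2 + J)) = 5*p*(2 + J))
(2 + (1*(-2*6) - 3))*m(-20, -1*(-20)) = (2 + (1*(-2*6) - 3))*(5*(-1*(-20))*(2 - 20)) = (2 + (1*(-12) - 3))*(5*20*(-18)) = (2 + (-12 - 3))*(-1800) = (2 - 15)*(-1800) = -13*(-1800) = 23400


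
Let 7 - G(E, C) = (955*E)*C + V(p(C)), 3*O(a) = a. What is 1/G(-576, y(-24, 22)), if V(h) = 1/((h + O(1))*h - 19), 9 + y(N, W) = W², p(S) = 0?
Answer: 19/4964472134 ≈ 3.8272e-9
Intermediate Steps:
O(a) = a/3
y(N, W) = -9 + W²
V(h) = 1/(-19 + h*(⅓ + h)) (V(h) = 1/((h + (⅓)*1)*h - 19) = 1/((h + ⅓)*h - 19) = 1/((⅓ + h)*h - 19) = 1/(h*(⅓ + h) - 19) = 1/(-19 + h*(⅓ + h)))
G(E, C) = 134/19 - 955*C*E (G(E, C) = 7 - ((955*E)*C + 3/(-57 + 0 + 3*0²)) = 7 - (955*C*E + 3/(-57 + 0 + 3*0)) = 7 - (955*C*E + 3/(-57 + 0 + 0)) = 7 - (955*C*E + 3/(-57)) = 7 - (955*C*E + 3*(-1/57)) = 7 - (955*C*E - 1/19) = 7 - (-1/19 + 955*C*E) = 7 + (1/19 - 955*C*E) = 134/19 - 955*C*E)
1/G(-576, y(-24, 22)) = 1/(134/19 - 955*(-9 + 22²)*(-576)) = 1/(134/19 - 955*(-9 + 484)*(-576)) = 1/(134/19 - 955*475*(-576)) = 1/(134/19 + 261288000) = 1/(4964472134/19) = 19/4964472134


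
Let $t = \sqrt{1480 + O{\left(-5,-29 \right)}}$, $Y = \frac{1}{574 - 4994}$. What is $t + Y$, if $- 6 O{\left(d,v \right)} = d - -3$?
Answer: $- \frac{1}{4420} + \frac{\sqrt{13323}}{3} \approx 38.475$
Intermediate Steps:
$O{\left(d,v \right)} = - \frac{1}{2} - \frac{d}{6}$ ($O{\left(d,v \right)} = - \frac{d - -3}{6} = - \frac{d + 3}{6} = - \frac{3 + d}{6} = - \frac{1}{2} - \frac{d}{6}$)
$Y = - \frac{1}{4420}$ ($Y = \frac{1}{-4420} = - \frac{1}{4420} \approx -0.00022624$)
$t = \frac{\sqrt{13323}}{3}$ ($t = \sqrt{1480 - - \frac{1}{3}} = \sqrt{1480 + \left(- \frac{1}{2} + \frac{5}{6}\right)} = \sqrt{1480 + \frac{1}{3}} = \sqrt{\frac{4441}{3}} = \frac{\sqrt{13323}}{3} \approx 38.475$)
$t + Y = \frac{\sqrt{13323}}{3} - \frac{1}{4420} = - \frac{1}{4420} + \frac{\sqrt{13323}}{3}$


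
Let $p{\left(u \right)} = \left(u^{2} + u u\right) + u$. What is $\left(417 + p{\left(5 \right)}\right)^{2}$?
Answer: $222784$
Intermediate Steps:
$p{\left(u \right)} = u + 2 u^{2}$ ($p{\left(u \right)} = \left(u^{2} + u^{2}\right) + u = 2 u^{2} + u = u + 2 u^{2}$)
$\left(417 + p{\left(5 \right)}\right)^{2} = \left(417 + 5 \left(1 + 2 \cdot 5\right)\right)^{2} = \left(417 + 5 \left(1 + 10\right)\right)^{2} = \left(417 + 5 \cdot 11\right)^{2} = \left(417 + 55\right)^{2} = 472^{2} = 222784$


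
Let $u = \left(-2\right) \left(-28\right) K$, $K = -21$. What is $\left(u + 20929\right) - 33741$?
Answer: $-13988$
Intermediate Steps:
$u = -1176$ ($u = \left(-2\right) \left(-28\right) \left(-21\right) = 56 \left(-21\right) = -1176$)
$\left(u + 20929\right) - 33741 = \left(-1176 + 20929\right) - 33741 = 19753 - 33741 = -13988$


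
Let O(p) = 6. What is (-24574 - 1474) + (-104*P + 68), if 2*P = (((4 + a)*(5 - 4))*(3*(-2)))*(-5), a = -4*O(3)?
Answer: 5220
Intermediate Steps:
a = -24 (a = -4*6 = -24)
P = -300 (P = ((((4 - 24)*(5 - 4))*(3*(-2)))*(-5))/2 = ((-20*1*(-6))*(-5))/2 = (-20*(-6)*(-5))/2 = (120*(-5))/2 = (1/2)*(-600) = -300)
(-24574 - 1474) + (-104*P + 68) = (-24574 - 1474) + (-104*(-300) + 68) = -26048 + (31200 + 68) = -26048 + 31268 = 5220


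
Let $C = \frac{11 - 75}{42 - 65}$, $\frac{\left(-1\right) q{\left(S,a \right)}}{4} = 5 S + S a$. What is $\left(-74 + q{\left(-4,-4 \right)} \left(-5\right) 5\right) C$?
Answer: $- \frac{30336}{23} \approx -1319.0$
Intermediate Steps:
$q{\left(S,a \right)} = - 20 S - 4 S a$ ($q{\left(S,a \right)} = - 4 \left(5 S + S a\right) = - 20 S - 4 S a$)
$C = \frac{64}{23}$ ($C = - \frac{64}{-23} = \left(-64\right) \left(- \frac{1}{23}\right) = \frac{64}{23} \approx 2.7826$)
$\left(-74 + q{\left(-4,-4 \right)} \left(-5\right) 5\right) C = \left(-74 + \left(-4\right) \left(-4\right) \left(5 - 4\right) \left(-5\right) 5\right) \frac{64}{23} = \left(-74 + \left(-4\right) \left(-4\right) 1 \left(-5\right) 5\right) \frac{64}{23} = \left(-74 + 16 \left(-5\right) 5\right) \frac{64}{23} = \left(-74 - 400\right) \frac{64}{23} = \left(-474\right) \frac{64}{23} = - \frac{30336}{23}$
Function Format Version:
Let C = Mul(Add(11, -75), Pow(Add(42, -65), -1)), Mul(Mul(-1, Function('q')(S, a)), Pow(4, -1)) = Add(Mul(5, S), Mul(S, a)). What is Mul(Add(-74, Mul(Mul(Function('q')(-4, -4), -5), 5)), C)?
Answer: Rational(-30336, 23) ≈ -1319.0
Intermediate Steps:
Function('q')(S, a) = Add(Mul(-20, S), Mul(-4, S, a)) (Function('q')(S, a) = Mul(-4, Add(Mul(5, S), Mul(S, a))) = Add(Mul(-20, S), Mul(-4, S, a)))
C = Rational(64, 23) (C = Mul(-64, Pow(-23, -1)) = Mul(-64, Rational(-1, 23)) = Rational(64, 23) ≈ 2.7826)
Mul(Add(-74, Mul(Mul(Function('q')(-4, -4), -5), 5)), C) = Mul(Add(-74, Mul(Mul(Mul(-4, -4, Add(5, -4)), -5), 5)), Rational(64, 23)) = Mul(Add(-74, Mul(Mul(Mul(-4, -4, 1), -5), 5)), Rational(64, 23)) = Mul(Add(-74, Mul(Mul(16, -5), 5)), Rational(64, 23)) = Mul(Add(-74, Mul(-80, 5)), Rational(64, 23)) = Mul(Add(-74, -400), Rational(64, 23)) = Mul(-474, Rational(64, 23)) = Rational(-30336, 23)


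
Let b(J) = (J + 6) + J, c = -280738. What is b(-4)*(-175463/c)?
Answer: -175463/140369 ≈ -1.2500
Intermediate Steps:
b(J) = 6 + 2*J (b(J) = (6 + J) + J = 6 + 2*J)
b(-4)*(-175463/c) = (6 + 2*(-4))*(-175463/(-280738)) = (6 - 8)*(-175463*(-1/280738)) = -2*175463/280738 = -175463/140369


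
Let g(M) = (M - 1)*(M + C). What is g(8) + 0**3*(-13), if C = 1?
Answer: 63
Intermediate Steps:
g(M) = (1 + M)*(-1 + M) (g(M) = (M - 1)*(M + 1) = (-1 + M)*(1 + M) = (1 + M)*(-1 + M))
g(8) + 0**3*(-13) = (-1 + 8**2) + 0**3*(-13) = (-1 + 64) + 0*(-13) = 63 + 0 = 63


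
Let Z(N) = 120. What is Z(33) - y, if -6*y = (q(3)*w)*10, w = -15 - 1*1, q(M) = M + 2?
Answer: -40/3 ≈ -13.333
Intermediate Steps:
q(M) = 2 + M
w = -16 (w = -15 - 1 = -16)
y = 400/3 (y = -(2 + 3)*(-16)*10/6 = -5*(-16)*10/6 = -(-40)*10/3 = -⅙*(-800) = 400/3 ≈ 133.33)
Z(33) - y = 120 - 1*400/3 = 120 - 400/3 = -40/3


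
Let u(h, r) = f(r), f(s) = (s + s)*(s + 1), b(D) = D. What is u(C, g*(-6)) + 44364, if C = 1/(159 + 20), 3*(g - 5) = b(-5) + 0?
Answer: 45124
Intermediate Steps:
f(s) = 2*s*(1 + s) (f(s) = (2*s)*(1 + s) = 2*s*(1 + s))
g = 10/3 (g = 5 + (-5 + 0)/3 = 5 + (⅓)*(-5) = 5 - 5/3 = 10/3 ≈ 3.3333)
C = 1/179 ≈ 0.0055866
u(h, r) = 2*r*(1 + r)
u(C, g*(-6)) + 44364 = 2*((10/3)*(-6))*(1 + (10/3)*(-6)) + 44364 = 2*(-20)*(1 - 20) + 44364 = 2*(-20)*(-19) + 44364 = 760 + 44364 = 45124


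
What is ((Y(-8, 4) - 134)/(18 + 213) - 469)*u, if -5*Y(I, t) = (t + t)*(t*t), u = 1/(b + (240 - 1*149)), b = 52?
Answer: -25833/7865 ≈ -3.2846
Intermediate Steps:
u = 1/143 (u = 1/(52 + (240 - 1*149)) = 1/(52 + (240 - 149)) = 1/(52 + 91) = 1/143 ≈ 0.0069930)
Y(I, t) = -2*t³/5 (Y(I, t) = -(t + t)*t*t/5 = -2*t*t²/5 = -2*t³/5)
((Y(-8, 4) - 134)/(18 + 213) - 469)*u = ((-⅖*4³ - 134)/(18 + 213) - 469)*(1/143) = ((-⅖*64 - 134)/231 - 469)*(1/143) = ((-128/5 - 134)*(1/231) - 469)*(1/143) = (-798/5*1/231 - 469)*(1/143) = (-38/55 - 469)*(1/143) = -25833/55*1/143 = -25833/7865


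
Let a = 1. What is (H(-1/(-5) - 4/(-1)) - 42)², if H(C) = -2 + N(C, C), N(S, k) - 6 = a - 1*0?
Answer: 1369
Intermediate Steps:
N(S, k) = 7 (N(S, k) = 6 + (1 - 1*0) = 6 + (1 + 0) = 6 + 1 = 7)
H(C) = 5 (H(C) = -2 + 7 = 5)
(H(-1/(-5) - 4/(-1)) - 42)² = (5 - 42)² = (-37)² = 1369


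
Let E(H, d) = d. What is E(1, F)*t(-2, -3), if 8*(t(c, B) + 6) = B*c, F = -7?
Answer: 147/4 ≈ 36.750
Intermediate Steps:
t(c, B) = -6 + B*c/8 (t(c, B) = -6 + (B*c)/8 = -6 + B*c/8)
E(1, F)*t(-2, -3) = -7*(-6 + (1/8)*(-3)*(-2)) = -7*(-6 + 3/4) = -7*(-21/4) = 147/4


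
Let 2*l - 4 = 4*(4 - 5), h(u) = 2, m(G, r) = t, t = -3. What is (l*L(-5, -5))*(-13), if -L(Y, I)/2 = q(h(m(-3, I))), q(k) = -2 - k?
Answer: 0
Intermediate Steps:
m(G, r) = -3
L(Y, I) = 8 (L(Y, I) = -2*(-2 - 1*2) = -2*(-2 - 2) = -2*(-4) = 8)
l = 0 (l = 2 + (4*(4 - 5))/2 = 2 + (4*(-1))/2 = 2 + (½)*(-4) = 2 - 2 = 0)
(l*L(-5, -5))*(-13) = (0*8)*(-13) = 0*(-13) = 0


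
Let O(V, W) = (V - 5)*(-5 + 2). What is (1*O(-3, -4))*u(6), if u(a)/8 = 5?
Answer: 960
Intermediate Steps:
O(V, W) = 15 - 3*V (O(V, W) = (-5 + V)*(-3) = 15 - 3*V)
u(a) = 40 (u(a) = 8*5 = 40)
(1*O(-3, -4))*u(6) = (1*(15 - 3*(-3)))*40 = (1*(15 + 9))*40 = (1*24)*40 = 24*40 = 960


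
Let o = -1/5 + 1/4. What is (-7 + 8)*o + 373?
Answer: 7461/20 ≈ 373.05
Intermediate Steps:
o = 1/20 (o = -1*⅕ + 1*(¼) = -⅕ + ¼ = 1/20 ≈ 0.050000)
(-7 + 8)*o + 373 = (-7 + 8)*(1/20) + 373 = 1*(1/20) + 373 = 1/20 + 373 = 7461/20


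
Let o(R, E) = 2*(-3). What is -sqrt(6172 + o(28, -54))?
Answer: -sqrt(6166) ≈ -78.524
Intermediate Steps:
o(R, E) = -6
-sqrt(6172 + o(28, -54)) = -sqrt(6172 - 6) = -sqrt(6166)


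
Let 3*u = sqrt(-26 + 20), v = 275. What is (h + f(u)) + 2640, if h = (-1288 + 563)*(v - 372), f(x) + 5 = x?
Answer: 72960 + I*sqrt(6)/3 ≈ 72960.0 + 0.8165*I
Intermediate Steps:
u = I*sqrt(6)/3 (u = sqrt(-26 + 20)/3 = sqrt(-6)/3 = (I*sqrt(6))/3 = I*sqrt(6)/3 ≈ 0.8165*I)
f(x) = -5 + x
h = 70325 (h = (-1288 + 563)*(275 - 372) = -725*(-97) = 70325)
(h + f(u)) + 2640 = (70325 + (-5 + I*sqrt(6)/3)) + 2640 = (70320 + I*sqrt(6)/3) + 2640 = 72960 + I*sqrt(6)/3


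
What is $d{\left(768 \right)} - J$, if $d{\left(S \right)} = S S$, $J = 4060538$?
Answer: $-3470714$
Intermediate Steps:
$d{\left(S \right)} = S^{2}$
$d{\left(768 \right)} - J = 768^{2} - 4060538 = 589824 - 4060538 = -3470714$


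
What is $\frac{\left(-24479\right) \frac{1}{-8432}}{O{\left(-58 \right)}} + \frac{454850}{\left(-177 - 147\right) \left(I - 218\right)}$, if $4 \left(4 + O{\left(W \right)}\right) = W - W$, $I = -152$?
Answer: $\frac{310165957}{101082816} \approx 3.0684$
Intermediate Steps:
$O{\left(W \right)} = -4$ ($O{\left(W \right)} = -4 + \frac{W - W}{4} = -4 + \frac{1}{4} \cdot 0 = -4 + 0 = -4$)
$\frac{\left(-24479\right) \frac{1}{-8432}}{O{\left(-58 \right)}} + \frac{454850}{\left(-177 - 147\right) \left(I - 218\right)} = \frac{\left(-24479\right) \frac{1}{-8432}}{-4} + \frac{454850}{\left(-177 - 147\right) \left(-152 - 218\right)} = \left(-24479\right) \left(- \frac{1}{8432}\right) \left(- \frac{1}{4}\right) + \frac{454850}{\left(-177 - 147\right) \left(-370\right)} = \frac{24479}{8432} \left(- \frac{1}{4}\right) + \frac{454850}{\left(-324\right) \left(-370\right)} = - \frac{24479}{33728} + \frac{454850}{119880} = - \frac{24479}{33728} + 454850 \cdot \frac{1}{119880} = - \frac{24479}{33728} + \frac{45485}{11988} = \frac{310165957}{101082816}$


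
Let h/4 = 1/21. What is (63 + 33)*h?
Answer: 128/7 ≈ 18.286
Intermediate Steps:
h = 4/21 ≈ 0.19048
(63 + 33)*h = (63 + 33)*(4/21) = 96*(4/21) = 128/7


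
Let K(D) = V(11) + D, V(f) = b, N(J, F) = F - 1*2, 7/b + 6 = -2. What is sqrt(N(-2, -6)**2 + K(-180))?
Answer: I*sqrt(1870)/4 ≈ 10.811*I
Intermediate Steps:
b = -7/8 (b = 7/(-6 - 2) = 7/(-8) = 7*(-1/8) = -7/8 ≈ -0.87500)
N(J, F) = -2 + F (N(J, F) = F - 2 = -2 + F)
V(f) = -7/8
K(D) = -7/8 + D
sqrt(N(-2, -6)**2 + K(-180)) = sqrt((-2 - 6)**2 + (-7/8 - 180)) = sqrt((-8)**2 - 1447/8) = sqrt(64 - 1447/8) = sqrt(-935/8) = I*sqrt(1870)/4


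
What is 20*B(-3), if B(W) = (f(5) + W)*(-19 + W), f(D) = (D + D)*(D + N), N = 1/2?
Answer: -22880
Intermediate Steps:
N = ½ ≈ 0.50000
f(D) = 2*D*(½ + D) (f(D) = (D + D)*(D + ½) = (2*D)*(½ + D) = 2*D*(½ + D))
B(W) = (-19 + W)*(55 + W) (B(W) = (5*(1 + 2*5) + W)*(-19 + W) = (5*(1 + 10) + W)*(-19 + W) = (5*11 + W)*(-19 + W) = (55 + W)*(-19 + W) = (-19 + W)*(55 + W))
20*B(-3) = 20*(-1045 + (-3)² + 36*(-3)) = 20*(-1045 + 9 - 108) = 20*(-1144) = -22880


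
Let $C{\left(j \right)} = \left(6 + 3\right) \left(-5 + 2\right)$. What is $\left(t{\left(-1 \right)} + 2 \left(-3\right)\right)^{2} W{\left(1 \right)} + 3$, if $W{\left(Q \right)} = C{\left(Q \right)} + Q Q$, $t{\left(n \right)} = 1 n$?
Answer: $-1271$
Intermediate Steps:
$C{\left(j \right)} = -27$ ($C{\left(j \right)} = 9 \left(-3\right) = -27$)
$t{\left(n \right)} = n$
$W{\left(Q \right)} = -27 + Q^{2}$ ($W{\left(Q \right)} = -27 + Q Q = -27 + Q^{2}$)
$\left(t{\left(-1 \right)} + 2 \left(-3\right)\right)^{2} W{\left(1 \right)} + 3 = \left(-1 + 2 \left(-3\right)\right)^{2} \left(-27 + 1^{2}\right) + 3 = \left(-1 - 6\right)^{2} \left(-27 + 1\right) + 3 = \left(-7\right)^{2} \left(-26\right) + 3 = 49 \left(-26\right) + 3 = -1274 + 3 = -1271$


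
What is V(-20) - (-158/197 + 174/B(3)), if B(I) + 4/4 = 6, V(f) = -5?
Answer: -38413/985 ≈ -38.998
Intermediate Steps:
B(I) = 5 (B(I) = -1 + 6 = 5)
V(-20) - (-158/197 + 174/B(3)) = -5 - (-158/197 + 174/5) = -5 - 1*33488/985 = -5 - 33488/985 = -38413/985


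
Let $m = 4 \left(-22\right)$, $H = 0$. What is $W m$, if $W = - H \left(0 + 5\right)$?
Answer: $0$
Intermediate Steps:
$W = 0$ ($W = - 0 \left(0 + 5\right) = - 0 \cdot 5 = \left(-1\right) 0 = 0$)
$m = -88$
$W m = 0 \left(-88\right) = 0$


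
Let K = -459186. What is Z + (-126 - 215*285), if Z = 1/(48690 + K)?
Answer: -25204864897/410496 ≈ -61401.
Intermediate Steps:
Z = -1/410496 (Z = 1/(48690 - 459186) = 1/(-410496) = -1/410496 ≈ -2.4361e-6)
Z + (-126 - 215*285) = -1/410496 + (-126 - 215*285) = -1/410496 + (-126 - 61275) = -1/410496 - 61401 = -25204864897/410496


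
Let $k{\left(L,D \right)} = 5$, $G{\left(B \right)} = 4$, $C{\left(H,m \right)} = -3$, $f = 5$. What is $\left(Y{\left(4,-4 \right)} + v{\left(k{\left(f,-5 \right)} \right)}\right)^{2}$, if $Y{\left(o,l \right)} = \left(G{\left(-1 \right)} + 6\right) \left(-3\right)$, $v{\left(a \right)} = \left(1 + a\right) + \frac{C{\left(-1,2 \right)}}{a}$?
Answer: $\frac{15129}{25} \approx 605.16$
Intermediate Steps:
$v{\left(a \right)} = 1 + a - \frac{3}{a}$ ($v{\left(a \right)} = \left(1 + a\right) - \frac{3}{a} = 1 + a - \frac{3}{a}$)
$Y{\left(o,l \right)} = -30$ ($Y{\left(o,l \right)} = \left(4 + 6\right) \left(-3\right) = 10 \left(-3\right) = -30$)
$\left(Y{\left(4,-4 \right)} + v{\left(k{\left(f,-5 \right)} \right)}\right)^{2} = \left(-30 + \left(1 + 5 - \frac{3}{5}\right)\right)^{2} = \left(-30 + \frac{27}{5}\right)^{2} = \left(- \frac{123}{5}\right)^{2} = \frac{15129}{25}$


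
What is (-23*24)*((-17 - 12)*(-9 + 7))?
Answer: -32016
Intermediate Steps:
(-23*24)*((-17 - 12)*(-9 + 7)) = -(-16008)*(-2) = -552*58 = -32016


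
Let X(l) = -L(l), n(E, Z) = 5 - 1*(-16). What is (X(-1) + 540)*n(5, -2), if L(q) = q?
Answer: 11361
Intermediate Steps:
n(E, Z) = 21 (n(E, Z) = 5 + 16 = 21)
X(l) = -l
(X(-1) + 540)*n(5, -2) = (-1*(-1) + 540)*21 = (1 + 540)*21 = 541*21 = 11361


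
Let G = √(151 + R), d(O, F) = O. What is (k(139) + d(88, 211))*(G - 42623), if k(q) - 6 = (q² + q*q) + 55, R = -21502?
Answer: -1653388793 + 38791*I*√21351 ≈ -1.6534e+9 + 5.6681e+6*I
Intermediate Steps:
G = I*√21351 (G = √(151 - 21502) = √(-21351) = I*√21351 ≈ 146.12*I)
k(q) = 61 + 2*q² (k(q) = 6 + ((q² + q*q) + 55) = 6 + ((q² + q²) + 55) = 6 + (2*q² + 55) = 6 + (55 + 2*q²) = 61 + 2*q²)
(k(139) + d(88, 211))*(G - 42623) = ((61 + 2*139²) + 88)*(I*√21351 - 42623) = ((61 + 2*19321) + 88)*(-42623 + I*√21351) = ((61 + 38642) + 88)*(-42623 + I*√21351) = (38703 + 88)*(-42623 + I*√21351) = 38791*(-42623 + I*√21351) = -1653388793 + 38791*I*√21351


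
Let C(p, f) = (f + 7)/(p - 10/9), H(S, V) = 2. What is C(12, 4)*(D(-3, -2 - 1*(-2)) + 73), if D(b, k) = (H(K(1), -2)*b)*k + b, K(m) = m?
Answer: 495/7 ≈ 70.714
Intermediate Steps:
C(p, f) = (7 + f)/(-10/9 + p) (C(p, f) = (7 + f)/(p - 10*1/9) = (7 + f)/(p - 10/9) = (7 + f)/(-10/9 + p))
D(b, k) = b + 2*b*k (D(b, k) = (2*b)*k + b = 2*b*k + b = b + 2*b*k)
C(12, 4)*(D(-3, -2 - 1*(-2)) + 73) = (9*(7 + 4)/(-10 + 9*12))*(-3*(1 + 2*(-2 - 1*(-2))) + 73) = (9*11/(-10 + 108))*(-3*(1 + 2*(-2 + 2)) + 73) = (9*11/98)*(-3*(1 + 2*0) + 73) = (9*(1/98)*11)*(-3*(1 + 0) + 73) = 99*(-3*1 + 73)/98 = 99*(-3 + 73)/98 = (99/98)*70 = 495/7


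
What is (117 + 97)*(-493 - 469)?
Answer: -205868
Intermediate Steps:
(117 + 97)*(-493 - 469) = 214*(-962) = -205868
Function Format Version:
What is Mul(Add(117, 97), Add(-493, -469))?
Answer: -205868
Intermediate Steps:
Mul(Add(117, 97), Add(-493, -469)) = Mul(214, -962) = -205868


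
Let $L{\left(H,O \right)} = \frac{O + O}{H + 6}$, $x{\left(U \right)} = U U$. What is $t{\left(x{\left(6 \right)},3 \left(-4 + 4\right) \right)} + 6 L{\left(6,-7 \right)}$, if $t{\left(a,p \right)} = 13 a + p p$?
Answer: $461$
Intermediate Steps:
$x{\left(U \right)} = U^{2}$
$L{\left(H,O \right)} = \frac{2 O}{6 + H}$
$t{\left(a,p \right)} = p^{2} + 13 a$ ($t{\left(a,p \right)} = 13 a + p^{2} = p^{2} + 13 a$)
$t{\left(x{\left(6 \right)},3 \left(-4 + 4\right) \right)} + 6 L{\left(6,-7 \right)} = \left(\left(3 \left(-4 + 4\right)\right)^{2} + 13 \cdot 6^{2}\right) + 6 \cdot 2 \left(-7\right) \frac{1}{6 + 6} = \left(\left(3 \cdot 0\right)^{2} + 13 \cdot 36\right) + 6 \cdot 2 \left(-7\right) \frac{1}{12} = \left(0^{2} + 468\right) + 6 \cdot 2 \left(-7\right) \frac{1}{12} = \left(0 + 468\right) + 6 \left(- \frac{7}{6}\right) = 468 - 7 = 461$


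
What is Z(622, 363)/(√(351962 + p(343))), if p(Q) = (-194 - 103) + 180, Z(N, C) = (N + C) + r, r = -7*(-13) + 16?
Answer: 84*√351845/27065 ≈ 1.8410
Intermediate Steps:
r = 107 (r = 91 + 16 = 107)
Z(N, C) = 107 + C + N (Z(N, C) = (N + C) + 107 = (C + N) + 107 = 107 + C + N)
p(Q) = -117 (p(Q) = -297 + 180 = -117)
Z(622, 363)/(√(351962 + p(343))) = (107 + 363 + 622)/(√(351962 - 117)) = 1092/(√351845) = 1092*(√351845/351845) = 84*√351845/27065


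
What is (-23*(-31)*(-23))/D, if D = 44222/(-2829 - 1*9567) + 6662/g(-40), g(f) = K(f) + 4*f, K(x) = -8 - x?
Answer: 3252512064/11030321 ≈ 294.87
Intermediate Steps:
g(f) = -8 + 3*f (g(f) = (-8 - f) + 4*f = -8 + 3*f)
D = -11030321/198336 (D = 44222/(-2829 - 1*9567) + 6662/(-8 + 3*(-40)) = 44222/(-2829 - 9567) + 6662/(-8 - 120) = 44222/(-12396) + 6662/(-128) = 44222*(-1/12396) + 6662*(-1/128) = -22111/6198 - 3331/64 = -11030321/198336 ≈ -55.614)
(-23*(-31)*(-23))/D = (-23*(-31)*(-23))/(-11030321/198336) = (713*(-23))*(-198336/11030321) = -16399*(-198336/11030321) = 3252512064/11030321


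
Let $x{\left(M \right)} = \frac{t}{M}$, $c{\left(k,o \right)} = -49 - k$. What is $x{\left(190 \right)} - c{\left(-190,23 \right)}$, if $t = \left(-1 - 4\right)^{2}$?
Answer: $- \frac{5353}{38} \approx -140.87$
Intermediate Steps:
$t = 25$ ($t = \left(-5\right)^{2} = 25$)
$x{\left(M \right)} = \frac{25}{M}$
$x{\left(190 \right)} - c{\left(-190,23 \right)} = \frac{25}{190} - \left(-49 - -190\right) = 25 \cdot \frac{1}{190} - \left(-49 + 190\right) = \frac{5}{38} - 141 = - \frac{5353}{38}$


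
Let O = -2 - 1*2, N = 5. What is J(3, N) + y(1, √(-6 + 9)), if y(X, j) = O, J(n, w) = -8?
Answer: -12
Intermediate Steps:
O = -4 (O = -2 - 2 = -4)
y(X, j) = -4
J(3, N) + y(1, √(-6 + 9)) = -8 - 4 = -12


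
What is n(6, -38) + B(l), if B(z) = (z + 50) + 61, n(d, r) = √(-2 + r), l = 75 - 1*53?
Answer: 133 + 2*I*√10 ≈ 133.0 + 6.3246*I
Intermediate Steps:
l = 22 (l = 75 - 53 = 22)
B(z) = 111 + z (B(z) = (50 + z) + 61 = 111 + z)
n(6, -38) + B(l) = √(-2 - 38) + (111 + 22) = √(-40) + 133 = 2*I*√10 + 133 = 133 + 2*I*√10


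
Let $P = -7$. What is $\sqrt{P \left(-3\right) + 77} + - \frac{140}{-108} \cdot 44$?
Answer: $\frac{1540}{27} + 7 \sqrt{2} \approx 66.937$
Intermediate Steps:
$\sqrt{P \left(-3\right) + 77} + - \frac{140}{-108} \cdot 44 = \sqrt{\left(-7\right) \left(-3\right) + 77} + - \frac{140}{-108} \cdot 44 = \sqrt{21 + 77} + \left(-140\right) \left(- \frac{1}{108}\right) 44 = \sqrt{98} + \frac{35}{27} \cdot 44 = 7 \sqrt{2} + \frac{1540}{27} = \frac{1540}{27} + 7 \sqrt{2}$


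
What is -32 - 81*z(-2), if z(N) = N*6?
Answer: 940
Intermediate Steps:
z(N) = 6*N
-32 - 81*z(-2) = -32 - 486*(-2) = -32 - 81*(-12) = -32 + 972 = 940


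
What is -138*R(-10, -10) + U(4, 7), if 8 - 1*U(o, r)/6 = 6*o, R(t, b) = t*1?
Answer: 1284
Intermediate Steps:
R(t, b) = t
U(o, r) = 48 - 36*o
-138*R(-10, -10) + U(4, 7) = -138*(-10) + (48 - 36*4) = 1380 + (48 - 144) = 1380 - 96 = 1284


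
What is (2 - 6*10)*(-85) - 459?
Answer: 4471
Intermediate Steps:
(2 - 6*10)*(-85) - 459 = (2 - 60)*(-85) - 459 = -58*(-85) - 459 = 4930 - 459 = 4471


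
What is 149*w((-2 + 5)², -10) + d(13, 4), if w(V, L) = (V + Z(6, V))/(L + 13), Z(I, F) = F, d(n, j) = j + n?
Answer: 911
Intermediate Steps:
w(V, L) = 2*V/(13 + L) (w(V, L) = (V + V)/(L + 13) = (2*V)/(13 + L) = 2*V/(13 + L))
149*w((-2 + 5)², -10) + d(13, 4) = 149*(2*(-2 + 5)²/(13 - 10)) + (4 + 13) = 149*(2*3²/3) + 17 = 149*(2*9*(⅓)) + 17 = 149*6 + 17 = 894 + 17 = 911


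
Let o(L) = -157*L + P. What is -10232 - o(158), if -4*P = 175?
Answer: 58471/4 ≈ 14618.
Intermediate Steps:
P = -175/4 (P = -1/4*175 = -175/4 ≈ -43.750)
o(L) = -175/4 - 157*L (o(L) = -157*L - 175/4 = -175/4 - 157*L)
-10232 - o(158) = -10232 - (-175/4 - 157*158) = -10232 - (-175/4 - 24806) = -10232 - 1*(-99399/4) = -10232 + 99399/4 = 58471/4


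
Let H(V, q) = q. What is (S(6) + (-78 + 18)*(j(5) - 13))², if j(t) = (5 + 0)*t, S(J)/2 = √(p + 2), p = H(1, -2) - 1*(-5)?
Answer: 518420 - 2880*√5 ≈ 5.1198e+5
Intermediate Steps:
p = 3 (p = -2 - 1*(-5) = -2 + 5 = 3)
S(J) = 2*√5 (S(J) = 2*√(3 + 2) = 2*√5)
j(t) = 5*t
(S(6) + (-78 + 18)*(j(5) - 13))² = (2*√5 + (-78 + 18)*(5*5 - 13))² = (2*√5 - 60*(25 - 13))² = (2*√5 - 60*12)² = (2*√5 - 720)² = (-720 + 2*√5)²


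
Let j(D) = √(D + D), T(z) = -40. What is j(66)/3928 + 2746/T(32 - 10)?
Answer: -1373/20 + √33/1964 ≈ -68.647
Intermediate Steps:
j(D) = √2*√D (j(D) = √(2*D) = √2*√D)
j(66)/3928 + 2746/T(32 - 10) = (√2*√66)/3928 + 2746/(-40) = (2*√33)*(1/3928) + 2746*(-1/40) = √33/1964 - 1373/20 = -1373/20 + √33/1964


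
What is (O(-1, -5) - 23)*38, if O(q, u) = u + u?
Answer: -1254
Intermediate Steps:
O(q, u) = 2*u
(O(-1, -5) - 23)*38 = (2*(-5) - 23)*38 = (-10 - 23)*38 = -33*38 = -1254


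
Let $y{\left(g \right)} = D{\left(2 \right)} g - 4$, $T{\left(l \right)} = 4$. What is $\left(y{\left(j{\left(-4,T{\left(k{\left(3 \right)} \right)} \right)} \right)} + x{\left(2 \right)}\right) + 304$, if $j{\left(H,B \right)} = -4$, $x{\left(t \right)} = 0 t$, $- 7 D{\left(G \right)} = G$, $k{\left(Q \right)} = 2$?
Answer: $\frac{2108}{7} \approx 301.14$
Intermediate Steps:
$D{\left(G \right)} = - \frac{G}{7}$
$x{\left(t \right)} = 0$
$y{\left(g \right)} = -4 - \frac{2 g}{7}$ ($y{\left(g \right)} = \left(- \frac{1}{7}\right) 2 g - 4 = - \frac{2 g}{7} - 4 = -4 - \frac{2 g}{7}$)
$\left(y{\left(j{\left(-4,T{\left(k{\left(3 \right)} \right)} \right)} \right)} + x{\left(2 \right)}\right) + 304 = \left(\left(-4 - - \frac{8}{7}\right) + 0\right) + 304 = \left(\left(-4 + \frac{8}{7}\right) + 0\right) + 304 = \left(- \frac{20}{7} + 0\right) + 304 = - \frac{20}{7} + 304 = \frac{2108}{7}$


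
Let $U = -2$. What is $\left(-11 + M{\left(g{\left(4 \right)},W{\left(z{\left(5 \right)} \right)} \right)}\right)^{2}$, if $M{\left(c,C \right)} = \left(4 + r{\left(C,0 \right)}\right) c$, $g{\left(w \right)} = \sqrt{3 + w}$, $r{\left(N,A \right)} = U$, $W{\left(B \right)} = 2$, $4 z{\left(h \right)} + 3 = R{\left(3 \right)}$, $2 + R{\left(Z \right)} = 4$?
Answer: $149 - 44 \sqrt{7} \approx 32.587$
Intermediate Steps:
$R{\left(Z \right)} = 2$ ($R{\left(Z \right)} = -2 + 4 = 2$)
$z{\left(h \right)} = - \frac{1}{4}$ ($z{\left(h \right)} = - \frac{3}{4} + \frac{1}{4} \cdot 2 = - \frac{3}{4} + \frac{1}{2} = - \frac{1}{4}$)
$r{\left(N,A \right)} = -2$
$M{\left(c,C \right)} = 2 c$ ($M{\left(c,C \right)} = \left(4 - 2\right) c = 2 c$)
$\left(-11 + M{\left(g{\left(4 \right)},W{\left(z{\left(5 \right)} \right)} \right)}\right)^{2} = \left(-11 + 2 \sqrt{3 + 4}\right)^{2} = \left(-11 + 2 \sqrt{7}\right)^{2}$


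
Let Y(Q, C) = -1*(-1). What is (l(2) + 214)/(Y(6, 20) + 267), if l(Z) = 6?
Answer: 55/67 ≈ 0.82090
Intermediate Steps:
Y(Q, C) = 1
(l(2) + 214)/(Y(6, 20) + 267) = (6 + 214)/(1 + 267) = 220/268 = 220*(1/268) = 55/67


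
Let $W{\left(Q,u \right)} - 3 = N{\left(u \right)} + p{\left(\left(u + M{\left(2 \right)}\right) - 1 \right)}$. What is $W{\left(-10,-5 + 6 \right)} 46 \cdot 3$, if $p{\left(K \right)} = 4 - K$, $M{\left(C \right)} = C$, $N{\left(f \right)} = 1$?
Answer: $828$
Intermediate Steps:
$W{\left(Q,u \right)} = 7 - u$ ($W{\left(Q,u \right)} = 3 + \left(1 - \left(-3 + u\right)\right) = 3 - \left(-4 + u\right) = 7 - u$)
$W{\left(-10,-5 + 6 \right)} 46 \cdot 3 = \left(7 - \left(-5 + 6\right)\right) 46 \cdot 3 = \left(7 - 1\right) 46 \cdot 3 = 6 \cdot 46 \cdot 3 = 276 \cdot 3 = 828$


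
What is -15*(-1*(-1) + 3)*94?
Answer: -5640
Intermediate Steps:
-15*(-1*(-1) + 3)*94 = -15*(1 + 3)*94 = -15*4*94 = -60*94 = -5640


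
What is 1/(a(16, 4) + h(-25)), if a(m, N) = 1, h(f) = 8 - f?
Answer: 1/34 ≈ 0.029412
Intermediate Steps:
1/(a(16, 4) + h(-25)) = 1/(1 + (8 - 1*(-25))) = 1/(1 + (8 + 25)) = 1/(1 + 33) = 1/34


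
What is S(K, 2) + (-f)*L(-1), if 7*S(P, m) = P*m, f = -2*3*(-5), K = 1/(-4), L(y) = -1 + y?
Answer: 839/14 ≈ 59.929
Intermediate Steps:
K = -¼ ≈ -0.25000
f = 30 (f = -6*(-5) = 30)
S(P, m) = P*m/7 (S(P, m) = (P*m)/7 = P*m/7)
S(K, 2) + (-f)*L(-1) = (⅐)*(-¼)*2 + (-1*30)*(-1 - 1) = -1/14 - 30*(-2) = -1/14 + 60 = 839/14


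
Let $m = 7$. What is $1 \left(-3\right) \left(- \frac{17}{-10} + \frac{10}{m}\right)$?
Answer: $- \frac{657}{70} \approx -9.3857$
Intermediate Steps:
$1 \left(-3\right) \left(- \frac{17}{-10} + \frac{10}{m}\right) = 1 \left(-3\right) \left(- \frac{17}{-10} + \frac{10}{7}\right) = - 3 \left(\left(-17\right) \left(- \frac{1}{10}\right) + 10 \cdot \frac{1}{7}\right) = - 3 \left(\frac{17}{10} + \frac{10}{7}\right) = \left(-3\right) \frac{219}{70} = - \frac{657}{70}$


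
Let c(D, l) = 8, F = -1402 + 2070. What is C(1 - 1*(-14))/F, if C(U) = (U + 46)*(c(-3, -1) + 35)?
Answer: 2623/668 ≈ 3.9266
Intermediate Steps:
F = 668
C(U) = 1978 + 43*U (C(U) = (U + 46)*(8 + 35) = (46 + U)*43 = 1978 + 43*U)
C(1 - 1*(-14))/F = (1978 + 43*(1 - 1*(-14)))/668 = (1978 + 43*(1 + 14))*(1/668) = (1978 + 43*15)*(1/668) = (1978 + 645)*(1/668) = 2623*(1/668) = 2623/668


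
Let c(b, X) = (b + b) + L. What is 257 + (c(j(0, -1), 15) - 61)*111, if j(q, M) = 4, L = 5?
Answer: -5071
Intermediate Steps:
c(b, X) = 5 + 2*b (c(b, X) = (b + b) + 5 = 2*b + 5 = 5 + 2*b)
257 + (c(j(0, -1), 15) - 61)*111 = 257 + ((5 + 2*4) - 61)*111 = 257 + ((5 + 8) - 61)*111 = 257 + (13 - 61)*111 = 257 - 48*111 = 257 - 5328 = -5071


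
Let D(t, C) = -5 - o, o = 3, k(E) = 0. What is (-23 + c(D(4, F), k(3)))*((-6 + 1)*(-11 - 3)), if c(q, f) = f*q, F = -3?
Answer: -1610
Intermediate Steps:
D(t, C) = -8 (D(t, C) = -5 - 1*3 = -5 - 3 = -8)
(-23 + c(D(4, F), k(3)))*((-6 + 1)*(-11 - 3)) = (-23 + 0*(-8))*((-6 + 1)*(-11 - 3)) = (-23 + 0)*(-5*(-14)) = -23*70 = -1610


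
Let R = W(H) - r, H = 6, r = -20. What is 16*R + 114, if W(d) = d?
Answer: 530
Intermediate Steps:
R = 26 (R = 6 - 1*(-20) = 6 + 20 = 26)
16*R + 114 = 16*26 + 114 = 416 + 114 = 530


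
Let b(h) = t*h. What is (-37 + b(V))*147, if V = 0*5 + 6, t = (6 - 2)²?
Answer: 8673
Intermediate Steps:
t = 16 (t = 4² = 16)
V = 6 (V = 0 + 6 = 6)
b(h) = 16*h
(-37 + b(V))*147 = (-37 + 16*6)*147 = (-37 + 96)*147 = 59*147 = 8673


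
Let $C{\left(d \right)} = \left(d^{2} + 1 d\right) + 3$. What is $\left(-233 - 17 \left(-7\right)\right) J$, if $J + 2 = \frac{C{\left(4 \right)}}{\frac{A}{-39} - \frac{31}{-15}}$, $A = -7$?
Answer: $- \frac{68571}{73} \approx -939.33$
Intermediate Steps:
$C{\left(d \right)} = 3 + d + d^{2}$ ($C{\left(d \right)} = \left(d^{2} + d\right) + 3 = \left(d + d^{2}\right) + 3 = 3 + d + d^{2}$)
$J = \frac{1203}{146}$ ($J = -2 + \frac{3 + 4 + 4^{2}}{- \frac{7}{-39} - \frac{31}{-15}} = -2 + \frac{3 + 4 + 16}{\left(-7\right) \left(- \frac{1}{39}\right) - - \frac{31}{15}} = -2 + \frac{23}{\frac{7}{39} + \frac{31}{15}} = -2 + \frac{23}{\frac{146}{65}} = -2 + 23 \cdot \frac{65}{146} = -2 + \frac{1495}{146} = \frac{1203}{146} \approx 8.2397$)
$\left(-233 - 17 \left(-7\right)\right) J = \left(-233 - 17 \left(-7\right)\right) \frac{1203}{146} = \left(-233 - -119\right) \frac{1203}{146} = \left(-233 + 119\right) \frac{1203}{146} = \left(-114\right) \frac{1203}{146} = - \frac{68571}{73}$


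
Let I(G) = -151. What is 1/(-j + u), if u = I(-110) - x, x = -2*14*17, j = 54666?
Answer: -1/54341 ≈ -1.8402e-5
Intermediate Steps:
x = -476 (x = -28*17 = -476)
u = 325 (u = -151 - 1*(-476) = -151 + 476 = 325)
1/(-j + u) = 1/(-1*54666 + 325) = 1/(-54666 + 325) = 1/(-54341) = -1/54341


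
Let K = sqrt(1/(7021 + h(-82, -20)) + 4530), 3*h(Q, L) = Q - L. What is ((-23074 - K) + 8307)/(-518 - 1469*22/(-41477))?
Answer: 612490859/21452768 + 41477*sqrt(1997920327533)/450529580768 ≈ 28.681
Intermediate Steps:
h(Q, L) = -L/3 + Q/3 (h(Q, L) = (Q - L)/3 = -L/3 + Q/3)
K = sqrt(1997920327533)/21001 (K = sqrt(1/(7021 + (-1/3*(-20) + (1/3)*(-82))) + 4530) = sqrt(1/(7021 + (20/3 - 82/3)) + 4530) = sqrt(1/(7021 - 62/3) + 4530) = sqrt(1/(21001/3) + 4530) = sqrt(3/21001 + 4530) = sqrt(95134533/21001) = sqrt(1997920327533)/21001 ≈ 67.305)
((-23074 - K) + 8307)/(-518 - 1469*22/(-41477)) = ((-23074 - sqrt(1997920327533)/21001) + 8307)/(-518 - 1469*22/(-41477)) = ((-23074 - sqrt(1997920327533)/21001) + 8307)/(-518 - 32318*(-1/41477)) = (-14767 - sqrt(1997920327533)/21001)/(-518 + 32318/41477) = (-14767 - sqrt(1997920327533)/21001)/(-21452768/41477) = (-14767 - sqrt(1997920327533)/21001)*(-41477/21452768) = 612490859/21452768 + 41477*sqrt(1997920327533)/450529580768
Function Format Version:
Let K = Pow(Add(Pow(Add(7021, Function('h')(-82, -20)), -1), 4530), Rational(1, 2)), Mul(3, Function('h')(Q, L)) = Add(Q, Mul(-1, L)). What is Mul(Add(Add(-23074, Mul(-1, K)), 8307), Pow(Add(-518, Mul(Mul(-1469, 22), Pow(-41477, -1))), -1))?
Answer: Add(Rational(612490859, 21452768), Mul(Rational(41477, 450529580768), Pow(1997920327533, Rational(1, 2)))) ≈ 28.681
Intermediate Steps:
Function('h')(Q, L) = Add(Mul(Rational(-1, 3), L), Mul(Rational(1, 3), Q)) (Function('h')(Q, L) = Mul(Rational(1, 3), Add(Q, Mul(-1, L))) = Add(Mul(Rational(-1, 3), L), Mul(Rational(1, 3), Q)))
K = Mul(Rational(1, 21001), Pow(1997920327533, Rational(1, 2))) (K = Pow(Add(Pow(Add(7021, Add(Mul(Rational(-1, 3), -20), Mul(Rational(1, 3), -82))), -1), 4530), Rational(1, 2)) = Pow(Add(Pow(Add(7021, Add(Rational(20, 3), Rational(-82, 3))), -1), 4530), Rational(1, 2)) = Pow(Add(Pow(Add(7021, Rational(-62, 3)), -1), 4530), Rational(1, 2)) = Pow(Add(Pow(Rational(21001, 3), -1), 4530), Rational(1, 2)) = Pow(Add(Rational(3, 21001), 4530), Rational(1, 2)) = Pow(Rational(95134533, 21001), Rational(1, 2)) = Mul(Rational(1, 21001), Pow(1997920327533, Rational(1, 2))) ≈ 67.305)
Mul(Add(Add(-23074, Mul(-1, K)), 8307), Pow(Add(-518, Mul(Mul(-1469, 22), Pow(-41477, -1))), -1)) = Mul(Add(Add(-23074, Mul(-1, Mul(Rational(1, 21001), Pow(1997920327533, Rational(1, 2))))), 8307), Pow(Add(-518, Mul(Mul(-1469, 22), Pow(-41477, -1))), -1)) = Mul(Add(Add(-23074, Mul(Rational(-1, 21001), Pow(1997920327533, Rational(1, 2)))), 8307), Pow(Add(-518, Mul(-32318, Rational(-1, 41477))), -1)) = Mul(Add(-14767, Mul(Rational(-1, 21001), Pow(1997920327533, Rational(1, 2)))), Pow(Add(-518, Rational(32318, 41477)), -1)) = Mul(Add(-14767, Mul(Rational(-1, 21001), Pow(1997920327533, Rational(1, 2)))), Pow(Rational(-21452768, 41477), -1)) = Mul(Add(-14767, Mul(Rational(-1, 21001), Pow(1997920327533, Rational(1, 2)))), Rational(-41477, 21452768)) = Add(Rational(612490859, 21452768), Mul(Rational(41477, 450529580768), Pow(1997920327533, Rational(1, 2))))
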